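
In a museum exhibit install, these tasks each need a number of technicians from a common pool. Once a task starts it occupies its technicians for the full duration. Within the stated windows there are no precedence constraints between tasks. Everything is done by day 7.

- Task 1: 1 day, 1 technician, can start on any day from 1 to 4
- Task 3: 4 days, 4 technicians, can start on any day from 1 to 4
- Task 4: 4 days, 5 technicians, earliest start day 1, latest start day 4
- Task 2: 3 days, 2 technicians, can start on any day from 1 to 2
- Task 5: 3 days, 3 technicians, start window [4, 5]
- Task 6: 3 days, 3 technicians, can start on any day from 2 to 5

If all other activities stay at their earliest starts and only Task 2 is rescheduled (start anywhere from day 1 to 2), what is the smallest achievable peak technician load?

15

Task 2@1: d1:12  d2:14  d3:14  d4:15  d5:3  d6:3  d7:0 → peak 15
Task 2@2: d1:10  d2:14  d3:14  d4:17  d5:3  d6:3  d7:0 → peak 17
Best is Task 2@1, peak 15.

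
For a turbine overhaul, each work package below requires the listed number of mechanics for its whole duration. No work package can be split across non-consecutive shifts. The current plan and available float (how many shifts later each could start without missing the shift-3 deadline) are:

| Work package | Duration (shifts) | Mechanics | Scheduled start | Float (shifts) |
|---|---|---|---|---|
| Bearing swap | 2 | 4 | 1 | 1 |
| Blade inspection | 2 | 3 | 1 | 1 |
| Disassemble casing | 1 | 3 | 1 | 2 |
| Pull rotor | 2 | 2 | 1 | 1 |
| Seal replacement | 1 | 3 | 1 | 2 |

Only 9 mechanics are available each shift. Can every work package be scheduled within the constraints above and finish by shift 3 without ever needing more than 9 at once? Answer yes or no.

Schedule Bearing swap@1, Blade inspection@1, Disassemble casing@3, Pull rotor@1, Seal replacement@3: s1:9  s2:9  s3:6 — peak 9 ≤ 9.

yes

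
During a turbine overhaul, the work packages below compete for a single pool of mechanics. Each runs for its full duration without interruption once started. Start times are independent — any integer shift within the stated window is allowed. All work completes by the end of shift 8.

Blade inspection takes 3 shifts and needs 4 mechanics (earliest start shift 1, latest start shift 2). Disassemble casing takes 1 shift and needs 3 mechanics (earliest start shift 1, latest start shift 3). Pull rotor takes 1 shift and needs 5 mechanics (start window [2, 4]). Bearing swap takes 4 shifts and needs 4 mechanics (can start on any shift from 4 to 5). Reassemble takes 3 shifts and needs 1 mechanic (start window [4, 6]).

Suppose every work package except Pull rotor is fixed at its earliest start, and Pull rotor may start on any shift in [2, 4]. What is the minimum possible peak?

9

Pull rotor@2: s1:7  s2:9  s3:4  s4:5  s5:5  s6:5  s7:4  s8:0 → peak 9
Pull rotor@3: s1:7  s2:4  s3:9  s4:5  s5:5  s6:5  s7:4  s8:0 → peak 9
Pull rotor@4: s1:7  s2:4  s3:4  s4:10  s5:5  s6:5  s7:4  s8:0 → peak 10
Best is Pull rotor@2, peak 9.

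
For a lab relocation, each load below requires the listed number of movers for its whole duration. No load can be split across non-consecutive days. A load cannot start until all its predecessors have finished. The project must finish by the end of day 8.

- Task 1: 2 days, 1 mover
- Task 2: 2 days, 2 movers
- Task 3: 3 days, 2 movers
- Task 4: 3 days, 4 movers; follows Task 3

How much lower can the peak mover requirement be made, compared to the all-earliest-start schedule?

1

Early-start peak: d1:5  d2:5  d3:2  d4:4  d5:4  d6:4  d7:0  d8:0 ⇒ 5.
Leveled (Task 1@1, Task 2@1, Task 3@3, Task 4@6): d1:3  d2:3  d3:2  d4:2  d5:2  d6:4  d7:4  d8:4 ⇒ 4.
Reduction 5 − 4 = 1.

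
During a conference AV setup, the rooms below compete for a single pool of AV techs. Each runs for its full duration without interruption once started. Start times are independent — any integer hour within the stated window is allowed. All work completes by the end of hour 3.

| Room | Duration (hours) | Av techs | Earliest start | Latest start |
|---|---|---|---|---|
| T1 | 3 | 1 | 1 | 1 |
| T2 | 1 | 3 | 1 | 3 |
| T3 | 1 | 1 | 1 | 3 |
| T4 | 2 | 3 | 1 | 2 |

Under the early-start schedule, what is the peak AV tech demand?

Early-start schedule: T1@1, T2@1, T3@1, T4@1.
Load per hour: hour 1: 8, hour 2: 4, hour 3: 1.
Peak is 8.

8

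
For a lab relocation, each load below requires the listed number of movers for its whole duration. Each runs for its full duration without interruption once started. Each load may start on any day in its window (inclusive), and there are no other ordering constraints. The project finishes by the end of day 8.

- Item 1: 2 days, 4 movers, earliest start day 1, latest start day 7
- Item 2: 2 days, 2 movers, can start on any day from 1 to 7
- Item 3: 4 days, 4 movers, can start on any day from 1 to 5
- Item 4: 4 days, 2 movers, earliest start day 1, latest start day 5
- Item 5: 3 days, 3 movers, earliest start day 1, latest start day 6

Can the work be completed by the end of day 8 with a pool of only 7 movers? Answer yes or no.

Schedule Item 1@1, Item 2@3, Item 3@4, Item 4@5, Item 5@1: d1:7  d2:7  d3:5  d4:6  d5:6  d6:6  d7:6  d8:2 — peak 7 ≤ 7.

yes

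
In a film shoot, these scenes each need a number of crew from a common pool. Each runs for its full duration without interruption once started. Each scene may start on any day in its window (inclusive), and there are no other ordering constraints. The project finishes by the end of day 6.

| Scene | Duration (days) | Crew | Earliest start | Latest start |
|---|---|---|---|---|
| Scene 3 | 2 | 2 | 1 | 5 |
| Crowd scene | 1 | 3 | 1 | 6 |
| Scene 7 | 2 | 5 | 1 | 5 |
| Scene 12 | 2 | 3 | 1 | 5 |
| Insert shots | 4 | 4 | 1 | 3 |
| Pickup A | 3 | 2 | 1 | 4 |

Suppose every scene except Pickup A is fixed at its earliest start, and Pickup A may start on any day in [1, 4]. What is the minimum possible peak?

17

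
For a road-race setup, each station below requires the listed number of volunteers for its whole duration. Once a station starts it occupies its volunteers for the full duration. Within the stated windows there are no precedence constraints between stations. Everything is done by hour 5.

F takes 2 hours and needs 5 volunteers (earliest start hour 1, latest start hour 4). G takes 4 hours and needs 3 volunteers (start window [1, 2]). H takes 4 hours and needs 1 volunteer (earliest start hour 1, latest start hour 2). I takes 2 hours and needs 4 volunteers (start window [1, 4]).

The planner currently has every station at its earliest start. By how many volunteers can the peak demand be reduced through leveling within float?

Early-start peak: h1:13  h2:13  h3:4  h4:4  h5:0 ⇒ 13.
Leveled (F@1, G@1, H@1, I@3): h1:9  h2:9  h3:8  h4:8  h5:0 ⇒ 9.
Reduction 13 − 9 = 4.

4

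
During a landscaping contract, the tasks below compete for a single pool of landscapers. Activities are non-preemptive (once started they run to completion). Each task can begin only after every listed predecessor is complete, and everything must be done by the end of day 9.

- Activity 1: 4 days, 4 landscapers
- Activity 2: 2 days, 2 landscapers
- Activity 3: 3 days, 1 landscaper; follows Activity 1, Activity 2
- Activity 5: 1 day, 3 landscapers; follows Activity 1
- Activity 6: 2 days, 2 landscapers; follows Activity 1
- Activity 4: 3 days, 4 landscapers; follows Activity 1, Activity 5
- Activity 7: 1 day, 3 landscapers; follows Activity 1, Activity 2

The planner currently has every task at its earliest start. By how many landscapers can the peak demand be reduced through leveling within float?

3

Early-start peak: d1:6  d2:6  d3:4  d4:4  d5:9  d6:7  d7:5  d8:4  d9:0 ⇒ 9.
Leveled (Activity 1@1, Activity 2@1, Activity 3@5, Activity 5@5, Activity 6@5, Activity 4@7, Activity 7@6): d1:6  d2:6  d3:4  d4:4  d5:6  d6:6  d7:5  d8:4  d9:4 ⇒ 6.
Reduction 9 − 6 = 3.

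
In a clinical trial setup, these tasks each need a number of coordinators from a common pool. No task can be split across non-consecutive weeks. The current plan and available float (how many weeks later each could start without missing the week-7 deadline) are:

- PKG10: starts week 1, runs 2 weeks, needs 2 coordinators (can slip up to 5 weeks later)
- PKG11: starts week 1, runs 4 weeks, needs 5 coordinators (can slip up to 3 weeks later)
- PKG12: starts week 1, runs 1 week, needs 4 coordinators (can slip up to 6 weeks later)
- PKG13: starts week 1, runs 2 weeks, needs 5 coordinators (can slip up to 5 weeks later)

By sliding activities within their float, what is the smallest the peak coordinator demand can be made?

7

Early-start (PKG10@1, PKG11@1, PKG12@1, PKG13@1) gives peak 16: w1:16  w2:12  w3:5  w4:5  w5:0  w6:0  w7:0.
Shift PKG12→5, PKG13→6.
Schedule PKG10@1, PKG11@1, PKG12@5, PKG13@6: w1:7  w2:7  w3:5  w4:5  w5:4  w6:5  w7:5 — peak 7.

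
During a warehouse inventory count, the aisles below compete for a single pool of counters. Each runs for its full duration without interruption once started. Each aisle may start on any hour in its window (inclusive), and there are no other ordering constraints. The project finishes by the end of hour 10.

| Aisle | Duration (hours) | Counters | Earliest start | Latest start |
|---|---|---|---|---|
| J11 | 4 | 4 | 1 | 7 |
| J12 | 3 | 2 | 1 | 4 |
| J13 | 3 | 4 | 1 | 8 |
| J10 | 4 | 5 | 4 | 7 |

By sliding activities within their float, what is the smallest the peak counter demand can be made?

8

Early-start (J11@1, J12@1, J13@1, J10@4) gives peak 10: h1:10  h2:10  h3:10  h4:9  h5:5  h6:5  h7:5  h8:0  h9:0  h10:0.
Shift J13→4, J10→7.
Schedule J11@1, J12@1, J13@4, J10@7: h1:6  h2:6  h3:6  h4:8  h5:4  h6:4  h7:5  h8:5  h9:5  h10:5 — peak 8.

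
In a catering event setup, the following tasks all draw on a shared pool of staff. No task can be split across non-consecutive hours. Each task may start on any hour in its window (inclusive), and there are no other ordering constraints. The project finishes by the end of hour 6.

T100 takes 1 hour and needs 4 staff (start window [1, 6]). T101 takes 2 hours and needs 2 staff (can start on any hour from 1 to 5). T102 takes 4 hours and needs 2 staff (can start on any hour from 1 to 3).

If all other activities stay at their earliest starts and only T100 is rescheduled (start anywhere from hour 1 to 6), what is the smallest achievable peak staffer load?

T100@1: h1:8  h2:4  h3:2  h4:2  h5:0  h6:0 → peak 8
T100@2: h1:4  h2:8  h3:2  h4:2  h5:0  h6:0 → peak 8
T100@3: h1:4  h2:4  h3:6  h4:2  h5:0  h6:0 → peak 6
T100@4: h1:4  h2:4  h3:2  h4:6  h5:0  h6:0 → peak 6
T100@5: h1:4  h2:4  h3:2  h4:2  h5:4  h6:0 → peak 4
T100@6: h1:4  h2:4  h3:2  h4:2  h5:0  h6:4 → peak 4
Best is T100@5, peak 4.

4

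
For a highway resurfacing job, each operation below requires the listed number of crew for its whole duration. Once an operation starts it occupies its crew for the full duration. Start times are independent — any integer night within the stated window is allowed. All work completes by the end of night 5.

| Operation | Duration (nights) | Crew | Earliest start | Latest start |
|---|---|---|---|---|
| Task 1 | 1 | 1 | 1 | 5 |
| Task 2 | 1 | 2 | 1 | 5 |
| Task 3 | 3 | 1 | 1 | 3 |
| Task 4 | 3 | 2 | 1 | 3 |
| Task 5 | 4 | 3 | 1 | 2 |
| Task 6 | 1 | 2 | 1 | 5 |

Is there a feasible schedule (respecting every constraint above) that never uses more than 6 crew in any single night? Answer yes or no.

Schedule Task 1@1, Task 2@1, Task 3@1, Task 4@1, Task 5@2, Task 6@4: n1:6  n2:6  n3:6  n4:5  n5:3 — peak 6 ≤ 6.

yes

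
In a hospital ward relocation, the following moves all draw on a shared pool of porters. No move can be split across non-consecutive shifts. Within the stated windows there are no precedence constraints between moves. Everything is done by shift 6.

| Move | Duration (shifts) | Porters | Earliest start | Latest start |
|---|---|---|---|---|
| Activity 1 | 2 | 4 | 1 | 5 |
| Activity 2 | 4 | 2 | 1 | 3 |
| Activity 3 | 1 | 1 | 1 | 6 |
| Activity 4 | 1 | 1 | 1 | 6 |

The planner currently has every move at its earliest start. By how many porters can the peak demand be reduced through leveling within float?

4

Early-start peak: s1:8  s2:6  s3:2  s4:2  s5:0  s6:0 ⇒ 8.
Leveled (Activity 1@1, Activity 2@3, Activity 3@3, Activity 4@3): s1:4  s2:4  s3:4  s4:2  s5:2  s6:2 ⇒ 4.
Reduction 8 − 4 = 4.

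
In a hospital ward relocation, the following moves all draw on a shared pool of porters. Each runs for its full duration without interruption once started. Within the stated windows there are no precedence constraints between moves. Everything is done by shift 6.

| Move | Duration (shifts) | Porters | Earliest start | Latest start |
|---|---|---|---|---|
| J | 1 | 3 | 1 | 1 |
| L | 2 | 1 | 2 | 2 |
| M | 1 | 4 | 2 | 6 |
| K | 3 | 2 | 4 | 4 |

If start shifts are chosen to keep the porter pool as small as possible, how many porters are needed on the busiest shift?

Schedule J@1, L@2, M@2, K@4: s1:3  s2:5  s3:1  s4:2  s5:2  s6:2 — peak 5.
No arrangement of the 5 feasible schedules does better.

5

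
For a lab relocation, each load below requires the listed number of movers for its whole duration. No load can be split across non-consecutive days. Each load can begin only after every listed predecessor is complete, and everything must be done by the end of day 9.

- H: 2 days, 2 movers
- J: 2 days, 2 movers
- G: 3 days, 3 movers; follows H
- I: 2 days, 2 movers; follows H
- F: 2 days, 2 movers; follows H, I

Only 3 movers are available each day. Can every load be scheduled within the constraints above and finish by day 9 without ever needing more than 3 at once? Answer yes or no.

The minimum achievable peak is 4; 3 < 4, so no feasible schedule stays within the cap.

no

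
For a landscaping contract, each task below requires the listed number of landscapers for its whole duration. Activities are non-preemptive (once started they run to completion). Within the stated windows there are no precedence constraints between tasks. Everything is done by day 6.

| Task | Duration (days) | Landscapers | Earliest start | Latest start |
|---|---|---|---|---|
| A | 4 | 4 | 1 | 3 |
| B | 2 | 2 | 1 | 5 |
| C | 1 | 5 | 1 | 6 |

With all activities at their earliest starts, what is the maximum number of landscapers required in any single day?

11

Early-start schedule: A@1, B@1, C@1.
Load per day: day 1: 11, day 2: 6, day 3: 4, day 4: 4, day 5: 0, day 6: 0.
Peak is 11.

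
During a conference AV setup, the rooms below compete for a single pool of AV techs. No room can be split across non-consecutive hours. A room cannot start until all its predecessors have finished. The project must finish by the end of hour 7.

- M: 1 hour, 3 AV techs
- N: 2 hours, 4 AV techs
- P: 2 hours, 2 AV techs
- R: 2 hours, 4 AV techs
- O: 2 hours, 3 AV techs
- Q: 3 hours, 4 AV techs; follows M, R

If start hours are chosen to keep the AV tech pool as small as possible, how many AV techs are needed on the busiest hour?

Early-start (M@1, N@1, P@1, R@1, O@1, Q@3) gives peak 16: h1:16  h2:13  h3:4  h4:4  h5:4  h6:0  h7:0.
Shift P→2, R→3, O→4, Q→5.
Schedule M@1, N@1, P@2, R@3, O@4, Q@5: h1:7  h2:6  h3:6  h4:7  h5:7  h6:4  h7:4 — peak 7.

7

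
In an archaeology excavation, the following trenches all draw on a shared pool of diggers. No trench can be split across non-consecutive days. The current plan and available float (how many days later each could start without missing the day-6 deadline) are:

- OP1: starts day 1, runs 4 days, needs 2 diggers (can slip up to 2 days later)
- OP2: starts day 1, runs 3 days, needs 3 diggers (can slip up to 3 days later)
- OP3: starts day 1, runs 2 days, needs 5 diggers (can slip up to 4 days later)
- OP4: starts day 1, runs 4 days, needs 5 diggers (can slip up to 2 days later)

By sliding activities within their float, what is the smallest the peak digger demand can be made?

10

Early-start (OP1@1, OP2@1, OP3@1, OP4@1) gives peak 15: d1:15  d2:15  d3:10  d4:7  d5:0  d6:0.
Shift OP4→3.
Schedule OP1@1, OP2@1, OP3@1, OP4@3: d1:10  d2:10  d3:10  d4:7  d5:5  d6:5 — peak 10.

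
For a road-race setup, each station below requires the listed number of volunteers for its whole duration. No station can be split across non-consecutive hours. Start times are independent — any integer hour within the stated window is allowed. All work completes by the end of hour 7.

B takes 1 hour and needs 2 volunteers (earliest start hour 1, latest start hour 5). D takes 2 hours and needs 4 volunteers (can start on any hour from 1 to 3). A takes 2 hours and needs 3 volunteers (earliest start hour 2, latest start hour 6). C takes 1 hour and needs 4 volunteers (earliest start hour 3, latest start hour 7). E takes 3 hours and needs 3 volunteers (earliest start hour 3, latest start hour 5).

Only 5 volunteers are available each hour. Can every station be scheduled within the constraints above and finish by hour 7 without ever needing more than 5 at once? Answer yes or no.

The minimum achievable peak is 6; 5 < 6, so no feasible schedule stays within the cap.

no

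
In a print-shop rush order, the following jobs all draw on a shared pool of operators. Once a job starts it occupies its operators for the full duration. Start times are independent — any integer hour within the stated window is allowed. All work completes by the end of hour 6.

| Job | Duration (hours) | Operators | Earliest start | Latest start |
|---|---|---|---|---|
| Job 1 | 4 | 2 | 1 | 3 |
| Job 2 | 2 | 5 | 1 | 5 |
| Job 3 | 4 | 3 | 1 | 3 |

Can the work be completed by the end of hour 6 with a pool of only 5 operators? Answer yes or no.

yes

Schedule Job 1@1, Job 2@5, Job 3@1: h1:5  h2:5  h3:5  h4:5  h5:5  h6:5 — peak 5 ≤ 5.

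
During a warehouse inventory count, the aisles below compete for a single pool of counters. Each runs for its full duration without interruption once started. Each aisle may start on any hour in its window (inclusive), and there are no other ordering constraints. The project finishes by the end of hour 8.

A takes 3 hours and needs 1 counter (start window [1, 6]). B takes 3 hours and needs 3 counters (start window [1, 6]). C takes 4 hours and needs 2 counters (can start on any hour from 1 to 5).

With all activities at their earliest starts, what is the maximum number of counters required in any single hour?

Early-start schedule: A@1, B@1, C@1.
Load per hour: hour 1: 6, hour 2: 6, hour 3: 6, hour 4: 2, hour 5: 0, hour 6: 0, hour 7: 0, hour 8: 0.
Peak is 6.

6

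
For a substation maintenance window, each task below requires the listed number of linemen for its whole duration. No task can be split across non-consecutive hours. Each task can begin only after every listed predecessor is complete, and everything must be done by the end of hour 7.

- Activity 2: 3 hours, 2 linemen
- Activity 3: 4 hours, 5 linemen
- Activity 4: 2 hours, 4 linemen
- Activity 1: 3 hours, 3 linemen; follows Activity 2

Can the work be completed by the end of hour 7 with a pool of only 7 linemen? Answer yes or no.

yes

Schedule Activity 2@1, Activity 3@1, Activity 4@5, Activity 1@5: h1:7  h2:7  h3:7  h4:5  h5:7  h6:7  h7:3 — peak 7 ≤ 7.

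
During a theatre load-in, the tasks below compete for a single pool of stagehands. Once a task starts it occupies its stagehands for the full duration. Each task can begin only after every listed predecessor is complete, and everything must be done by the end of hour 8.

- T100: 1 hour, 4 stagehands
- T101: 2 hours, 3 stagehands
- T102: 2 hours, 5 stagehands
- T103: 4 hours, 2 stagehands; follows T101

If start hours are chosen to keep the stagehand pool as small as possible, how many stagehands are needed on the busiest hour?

Early-start (T100@1, T101@1, T102@1, T103@3) gives peak 12: h1:12  h2:8  h3:2  h4:2  h5:2  h6:2  h7:0  h8:0.
Shift T100→3, T102→7.
Schedule T100@3, T101@1, T102@7, T103@3: h1:3  h2:3  h3:6  h4:2  h5:2  h6:2  h7:5  h8:5 — peak 6.

6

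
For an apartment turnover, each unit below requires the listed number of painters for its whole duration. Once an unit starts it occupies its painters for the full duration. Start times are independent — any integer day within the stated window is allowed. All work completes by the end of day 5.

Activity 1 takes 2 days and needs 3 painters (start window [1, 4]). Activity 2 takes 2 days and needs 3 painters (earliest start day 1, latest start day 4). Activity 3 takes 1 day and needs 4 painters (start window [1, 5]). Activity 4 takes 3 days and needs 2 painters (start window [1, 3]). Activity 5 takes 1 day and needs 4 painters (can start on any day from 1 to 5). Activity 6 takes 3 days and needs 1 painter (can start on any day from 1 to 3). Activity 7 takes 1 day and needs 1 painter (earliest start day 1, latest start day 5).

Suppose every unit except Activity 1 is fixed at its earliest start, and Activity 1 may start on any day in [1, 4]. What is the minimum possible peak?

15

Activity 1@1: d1:18  d2:9  d3:3  d4:0  d5:0 → peak 18
Activity 1@2: d1:15  d2:9  d3:6  d4:0  d5:0 → peak 15
Activity 1@3: d1:15  d2:6  d3:6  d4:3  d5:0 → peak 15
Activity 1@4: d1:15  d2:6  d3:3  d4:3  d5:3 → peak 15
Best is Activity 1@2, peak 15.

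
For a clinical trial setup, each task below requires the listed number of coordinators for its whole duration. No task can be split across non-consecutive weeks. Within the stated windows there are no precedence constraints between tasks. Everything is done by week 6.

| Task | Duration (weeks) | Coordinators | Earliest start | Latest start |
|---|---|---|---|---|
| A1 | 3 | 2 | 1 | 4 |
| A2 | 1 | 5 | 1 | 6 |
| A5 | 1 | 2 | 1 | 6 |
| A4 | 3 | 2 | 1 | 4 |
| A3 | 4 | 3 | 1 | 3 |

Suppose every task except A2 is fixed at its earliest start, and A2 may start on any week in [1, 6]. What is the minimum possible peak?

A2@1: w1:14  w2:7  w3:7  w4:3  w5:0  w6:0 → peak 14
A2@2: w1:9  w2:12  w3:7  w4:3  w5:0  w6:0 → peak 12
A2@3: w1:9  w2:7  w3:12  w4:3  w5:0  w6:0 → peak 12
A2@4: w1:9  w2:7  w3:7  w4:8  w5:0  w6:0 → peak 9
A2@5: w1:9  w2:7  w3:7  w4:3  w5:5  w6:0 → peak 9
A2@6: w1:9  w2:7  w3:7  w4:3  w5:0  w6:5 → peak 9
Best is A2@4, peak 9.

9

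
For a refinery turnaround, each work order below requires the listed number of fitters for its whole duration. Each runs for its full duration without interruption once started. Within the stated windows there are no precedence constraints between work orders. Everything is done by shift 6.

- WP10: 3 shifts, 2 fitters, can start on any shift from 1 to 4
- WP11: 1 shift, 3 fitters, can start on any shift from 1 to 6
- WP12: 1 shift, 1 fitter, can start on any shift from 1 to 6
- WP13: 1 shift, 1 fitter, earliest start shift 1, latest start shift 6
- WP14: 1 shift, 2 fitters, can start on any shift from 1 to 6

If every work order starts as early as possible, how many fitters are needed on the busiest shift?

Early-start schedule: WP10@1, WP11@1, WP12@1, WP13@1, WP14@1.
Load per shift: shift 1: 9, shift 2: 2, shift 3: 2, shift 4: 0, shift 5: 0, shift 6: 0.
Peak is 9.

9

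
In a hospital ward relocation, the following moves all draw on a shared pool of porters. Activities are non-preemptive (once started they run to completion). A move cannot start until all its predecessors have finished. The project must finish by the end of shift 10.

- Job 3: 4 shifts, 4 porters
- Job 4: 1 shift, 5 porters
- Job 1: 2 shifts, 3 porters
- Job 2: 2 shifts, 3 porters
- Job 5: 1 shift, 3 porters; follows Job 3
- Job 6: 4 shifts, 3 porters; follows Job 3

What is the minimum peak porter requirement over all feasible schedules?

6

Early-start (Job 3@1, Job 4@1, Job 1@1, Job 2@1, Job 5@5, Job 6@5) gives peak 15: s1:15  s2:10  s3:4  s4:4  s5:6  s6:3  s7:3  s8:3  s9:0  s10:0.
Shift Job 4→5, Job 1→6, Job 2→8, Job 5→6, Job 6→7.
Schedule Job 3@1, Job 4@5, Job 1@6, Job 2@8, Job 5@6, Job 6@7: s1:4  s2:4  s3:4  s4:4  s5:5  s6:6  s7:6  s8:6  s9:6  s10:3 — peak 6.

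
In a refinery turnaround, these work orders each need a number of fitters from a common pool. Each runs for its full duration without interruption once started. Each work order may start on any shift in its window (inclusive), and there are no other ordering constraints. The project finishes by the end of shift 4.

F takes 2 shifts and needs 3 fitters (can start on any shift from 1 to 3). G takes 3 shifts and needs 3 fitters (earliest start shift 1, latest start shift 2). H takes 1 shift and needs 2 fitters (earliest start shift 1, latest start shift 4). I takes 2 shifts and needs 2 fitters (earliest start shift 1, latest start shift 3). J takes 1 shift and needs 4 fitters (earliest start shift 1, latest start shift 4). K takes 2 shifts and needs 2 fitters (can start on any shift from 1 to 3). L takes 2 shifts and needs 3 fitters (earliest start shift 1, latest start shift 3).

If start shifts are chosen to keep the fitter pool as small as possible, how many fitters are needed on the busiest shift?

9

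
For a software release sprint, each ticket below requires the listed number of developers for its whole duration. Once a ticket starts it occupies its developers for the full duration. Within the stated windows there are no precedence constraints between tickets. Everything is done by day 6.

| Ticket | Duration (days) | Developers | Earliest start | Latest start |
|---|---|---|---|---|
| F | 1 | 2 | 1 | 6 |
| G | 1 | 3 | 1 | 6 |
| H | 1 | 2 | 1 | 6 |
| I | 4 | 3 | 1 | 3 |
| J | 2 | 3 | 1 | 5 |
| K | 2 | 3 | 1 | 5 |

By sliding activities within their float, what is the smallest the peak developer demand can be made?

Early-start (F@1, G@1, H@1, I@1, J@1, K@1) gives peak 16: d1:16  d2:9  d3:3  d4:3  d5:0  d6:0.
Shift H→2, I→2, J→3, K→5.
Schedule F@1, G@1, H@2, I@2, J@3, K@5: d1:5  d2:5  d3:6  d4:6  d5:6  d6:3 — peak 6.
Total developer-days = 31 over 6 days ⇒ peak ≥ ⌈31/6⌉ = 6, so 6 is optimal.

6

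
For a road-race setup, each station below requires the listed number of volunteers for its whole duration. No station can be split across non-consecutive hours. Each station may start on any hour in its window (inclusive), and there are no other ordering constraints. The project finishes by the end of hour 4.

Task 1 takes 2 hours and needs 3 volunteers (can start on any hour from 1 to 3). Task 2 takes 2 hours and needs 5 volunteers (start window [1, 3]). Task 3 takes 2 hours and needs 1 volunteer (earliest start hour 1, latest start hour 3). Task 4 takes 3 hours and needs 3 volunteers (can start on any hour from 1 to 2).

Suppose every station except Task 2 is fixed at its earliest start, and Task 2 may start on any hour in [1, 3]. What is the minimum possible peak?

8

Task 2@1: h1:12  h2:12  h3:3  h4:0 → peak 12
Task 2@2: h1:7  h2:12  h3:8  h4:0 → peak 12
Task 2@3: h1:7  h2:7  h3:8  h4:5 → peak 8
Best is Task 2@3, peak 8.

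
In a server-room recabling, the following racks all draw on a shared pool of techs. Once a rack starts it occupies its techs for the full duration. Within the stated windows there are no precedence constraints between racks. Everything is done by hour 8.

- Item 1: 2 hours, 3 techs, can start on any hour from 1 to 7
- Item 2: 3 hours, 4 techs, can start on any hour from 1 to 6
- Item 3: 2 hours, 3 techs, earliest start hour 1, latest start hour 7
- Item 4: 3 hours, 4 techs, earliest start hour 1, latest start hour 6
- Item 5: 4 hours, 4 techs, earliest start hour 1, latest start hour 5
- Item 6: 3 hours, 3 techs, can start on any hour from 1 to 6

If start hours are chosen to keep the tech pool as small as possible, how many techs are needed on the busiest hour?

9

Early-start (Item 1@1, Item 2@1, Item 3@1, Item 4@1, Item 5@1, Item 6@1) gives peak 21: h1:21  h2:21  h3:15  h4:4  h5:0  h6:0  h7:0  h8:0.
Shift Item 2→3, Item 4→6, Item 5→4.
Schedule Item 1@1, Item 2@3, Item 3@1, Item 4@6, Item 5@4, Item 6@1: h1:9  h2:9  h3:7  h4:8  h5:8  h6:8  h7:8  h8:4 — peak 9.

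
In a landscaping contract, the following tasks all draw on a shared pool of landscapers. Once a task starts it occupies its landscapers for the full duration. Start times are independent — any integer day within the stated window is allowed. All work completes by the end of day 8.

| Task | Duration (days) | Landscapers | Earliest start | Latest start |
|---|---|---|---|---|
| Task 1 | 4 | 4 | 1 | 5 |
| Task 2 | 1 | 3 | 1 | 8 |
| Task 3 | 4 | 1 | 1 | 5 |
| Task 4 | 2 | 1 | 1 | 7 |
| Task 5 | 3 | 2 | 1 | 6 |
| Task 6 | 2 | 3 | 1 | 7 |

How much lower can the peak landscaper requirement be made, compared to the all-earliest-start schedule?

9

Early-start peak: d1:14  d2:11  d3:7  d4:5  d5:0  d6:0  d7:0  d8:0 ⇒ 14.
Leveled (Task 1@1, Task 2@5, Task 3@1, Task 4@5, Task 5@6, Task 6@7): d1:5  d2:5  d3:5  d4:5  d5:4  d6:3  d7:5  d8:5 ⇒ 5.
Reduction 14 − 5 = 9.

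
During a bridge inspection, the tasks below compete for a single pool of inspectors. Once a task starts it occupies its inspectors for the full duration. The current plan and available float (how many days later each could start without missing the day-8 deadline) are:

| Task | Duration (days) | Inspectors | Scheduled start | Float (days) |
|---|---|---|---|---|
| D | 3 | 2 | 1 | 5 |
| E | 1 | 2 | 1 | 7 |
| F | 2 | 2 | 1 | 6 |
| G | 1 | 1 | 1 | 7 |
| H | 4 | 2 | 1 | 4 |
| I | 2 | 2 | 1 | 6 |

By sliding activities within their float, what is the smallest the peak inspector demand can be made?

4

Early-start (D@1, E@1, F@1, G@1, H@1, I@1) gives peak 11: d1:11  d2:8  d3:4  d4:2  d5:0  d6:0  d7:0  d8:0.
Shift F→2, G→4, H→4, I→5.
Schedule D@1, E@1, F@2, G@4, H@4, I@5: d1:4  d2:4  d3:4  d4:3  d5:4  d6:4  d7:2  d8:0 — peak 4.
Total inspector-days = 25 over 8 days ⇒ peak ≥ ⌈25/8⌉ = 4, so 4 is optimal.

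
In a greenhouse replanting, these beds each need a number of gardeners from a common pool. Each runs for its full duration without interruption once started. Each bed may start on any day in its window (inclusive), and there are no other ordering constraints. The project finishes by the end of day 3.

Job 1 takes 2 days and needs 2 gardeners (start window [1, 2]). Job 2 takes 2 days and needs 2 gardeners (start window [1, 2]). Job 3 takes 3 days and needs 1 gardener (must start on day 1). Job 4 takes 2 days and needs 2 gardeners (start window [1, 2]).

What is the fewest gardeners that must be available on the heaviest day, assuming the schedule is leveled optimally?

Schedule Job 1@1, Job 2@1, Job 3@1, Job 4@1: d1:7  d2:7  d3:1 — peak 7.
No arrangement of the 8 feasible schedules does better.

7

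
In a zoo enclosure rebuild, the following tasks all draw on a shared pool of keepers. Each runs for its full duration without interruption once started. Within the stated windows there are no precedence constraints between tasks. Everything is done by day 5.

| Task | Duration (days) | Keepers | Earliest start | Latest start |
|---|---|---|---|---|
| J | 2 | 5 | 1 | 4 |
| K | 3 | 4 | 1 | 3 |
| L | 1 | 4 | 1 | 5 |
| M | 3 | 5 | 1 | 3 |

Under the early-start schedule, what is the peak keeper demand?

18

Early-start schedule: J@1, K@1, L@1, M@1.
Load per day: day 1: 18, day 2: 14, day 3: 9, day 4: 0, day 5: 0.
Peak is 18.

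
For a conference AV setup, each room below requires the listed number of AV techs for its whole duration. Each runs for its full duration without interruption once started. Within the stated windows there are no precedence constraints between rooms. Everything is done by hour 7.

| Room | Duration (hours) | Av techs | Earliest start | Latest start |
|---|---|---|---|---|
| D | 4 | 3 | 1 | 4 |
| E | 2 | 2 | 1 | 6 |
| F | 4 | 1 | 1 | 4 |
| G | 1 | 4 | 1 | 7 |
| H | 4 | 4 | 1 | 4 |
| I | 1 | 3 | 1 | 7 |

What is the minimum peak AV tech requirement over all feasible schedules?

Early-start (D@1, E@1, F@1, G@1, H@1, I@1) gives peak 17: h1:17  h2:10  h3:8  h4:8  h5:0  h6:0  h7:0.
Shift G→3, H→4, I→5.
Schedule D@1, E@1, F@1, G@3, H@4, I@5: h1:6  h2:6  h3:8  h4:8  h5:7  h6:4  h7:4 — peak 8.

8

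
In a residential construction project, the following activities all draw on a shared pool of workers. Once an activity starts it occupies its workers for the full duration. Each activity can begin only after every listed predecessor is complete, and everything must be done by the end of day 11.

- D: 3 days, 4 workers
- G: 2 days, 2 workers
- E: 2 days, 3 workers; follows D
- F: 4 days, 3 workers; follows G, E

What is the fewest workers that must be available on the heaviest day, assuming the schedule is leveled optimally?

4

Early-start (D@1, G@1, E@4, F@6) gives peak 6: d1:6  d2:6  d3:4  d4:3  d5:3  d6:3  d7:3  d8:3  d9:3  d10:0  d11:0.
Shift G→4, E→6, F→8.
Schedule D@1, G@4, E@6, F@8: d1:4  d2:4  d3:4  d4:2  d5:2  d6:3  d7:3  d8:3  d9:3  d10:3  d11:3 — peak 4.
Total worker-days = 34 over 11 days ⇒ peak ≥ ⌈34/11⌉ = 4, so 4 is optimal.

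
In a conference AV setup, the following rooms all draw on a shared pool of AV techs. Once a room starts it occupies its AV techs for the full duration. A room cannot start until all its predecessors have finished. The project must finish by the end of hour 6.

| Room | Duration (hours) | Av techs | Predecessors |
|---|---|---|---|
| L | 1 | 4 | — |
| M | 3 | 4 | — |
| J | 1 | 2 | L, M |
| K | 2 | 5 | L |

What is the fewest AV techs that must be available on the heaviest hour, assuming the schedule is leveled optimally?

Early-start (L@1, M@1, J@4, K@2) gives peak 9: h1:8  h2:9  h3:9  h4:2  h5:0  h6:0.
Shift M→2, J→5, K→5.
Schedule L@1, M@2, J@5, K@5: h1:4  h2:4  h3:4  h4:4  h5:7  h6:5 — peak 7.

7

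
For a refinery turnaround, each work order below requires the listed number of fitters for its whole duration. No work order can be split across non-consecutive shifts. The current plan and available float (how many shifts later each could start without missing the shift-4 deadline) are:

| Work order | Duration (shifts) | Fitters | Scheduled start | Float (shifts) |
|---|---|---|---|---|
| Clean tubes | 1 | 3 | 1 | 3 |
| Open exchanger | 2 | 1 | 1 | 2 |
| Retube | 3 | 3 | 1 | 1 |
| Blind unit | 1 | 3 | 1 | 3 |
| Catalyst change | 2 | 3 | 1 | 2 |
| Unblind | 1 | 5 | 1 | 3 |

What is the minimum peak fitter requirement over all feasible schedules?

8

Early-start (Clean tubes@1, Open exchanger@1, Retube@1, Blind unit@1, Catalyst change@1, Unblind@1) gives peak 18: s1:18  s2:7  s3:3  s4:0.
Shift Blind unit→2, Catalyst change→3, Unblind→4.
Schedule Clean tubes@1, Open exchanger@1, Retube@1, Blind unit@2, Catalyst change@3, Unblind@4: s1:7  s2:7  s3:6  s4:8 — peak 8.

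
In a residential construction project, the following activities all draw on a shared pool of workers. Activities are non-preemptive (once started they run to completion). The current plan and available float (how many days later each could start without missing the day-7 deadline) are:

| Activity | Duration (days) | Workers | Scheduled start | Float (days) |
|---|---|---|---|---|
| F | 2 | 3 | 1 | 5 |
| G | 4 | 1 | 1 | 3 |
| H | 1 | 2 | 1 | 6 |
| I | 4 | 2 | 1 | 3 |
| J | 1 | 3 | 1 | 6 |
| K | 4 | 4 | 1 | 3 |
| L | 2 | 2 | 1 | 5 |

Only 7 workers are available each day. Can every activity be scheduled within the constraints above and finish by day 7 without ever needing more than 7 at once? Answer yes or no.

Schedule F@1, G@1, H@1, I@2, J@3, K@4, L@6: d1:6  d2:6  d3:6  d4:7  d5:6  d6:6  d7:6 — peak 7 ≤ 7.

yes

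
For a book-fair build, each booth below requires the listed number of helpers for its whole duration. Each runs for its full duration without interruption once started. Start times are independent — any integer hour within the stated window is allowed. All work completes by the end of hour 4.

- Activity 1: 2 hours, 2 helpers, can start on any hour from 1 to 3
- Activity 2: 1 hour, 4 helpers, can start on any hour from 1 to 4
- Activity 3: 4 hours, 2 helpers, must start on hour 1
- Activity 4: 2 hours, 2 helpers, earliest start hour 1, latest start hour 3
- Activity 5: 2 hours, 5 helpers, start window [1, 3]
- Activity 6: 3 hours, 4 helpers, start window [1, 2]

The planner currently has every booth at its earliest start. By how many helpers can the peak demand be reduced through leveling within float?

Early-start peak: h1:19  h2:15  h3:6  h4:2 ⇒ 19.
Leveled (Activity 1@1, Activity 2@1, Activity 3@1, Activity 4@1, Activity 5@3, Activity 6@2): h1:10  h2:10  h3:11  h4:11 ⇒ 11.
Reduction 19 − 11 = 8.

8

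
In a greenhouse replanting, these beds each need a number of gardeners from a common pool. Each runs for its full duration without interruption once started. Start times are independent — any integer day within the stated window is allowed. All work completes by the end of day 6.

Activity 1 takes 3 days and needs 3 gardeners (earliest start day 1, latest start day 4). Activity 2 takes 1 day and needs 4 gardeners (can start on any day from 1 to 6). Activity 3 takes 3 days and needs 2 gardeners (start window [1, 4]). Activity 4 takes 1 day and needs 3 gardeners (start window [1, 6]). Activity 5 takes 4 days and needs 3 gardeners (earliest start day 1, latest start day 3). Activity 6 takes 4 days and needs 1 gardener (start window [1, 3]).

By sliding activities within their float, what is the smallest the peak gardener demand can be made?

7

Early-start (Activity 1@1, Activity 2@1, Activity 3@1, Activity 4@1, Activity 5@1, Activity 6@1) gives peak 16: d1:16  d2:9  d3:9  d4:4  d5:0  d6:0.
Shift Activity 3→4, Activity 4→2, Activity 5→3, Activity 6→2.
Schedule Activity 1@1, Activity 2@1, Activity 3@4, Activity 4@2, Activity 5@3, Activity 6@2: d1:7  d2:7  d3:7  d4:6  d5:6  d6:5 — peak 7.
Total gardener-days = 38 over 6 days ⇒ peak ≥ ⌈38/6⌉ = 7, so 7 is optimal.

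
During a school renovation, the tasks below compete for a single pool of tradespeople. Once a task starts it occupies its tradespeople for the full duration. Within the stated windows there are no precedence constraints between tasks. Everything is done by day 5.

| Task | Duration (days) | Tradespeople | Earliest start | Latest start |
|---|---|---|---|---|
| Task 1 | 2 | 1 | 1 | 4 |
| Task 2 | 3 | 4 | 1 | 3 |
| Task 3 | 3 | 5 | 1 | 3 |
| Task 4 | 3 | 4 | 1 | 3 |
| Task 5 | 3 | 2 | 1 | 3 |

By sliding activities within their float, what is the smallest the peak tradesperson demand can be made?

15

Early-start (Task 1@1, Task 2@1, Task 3@1, Task 4@1, Task 5@1) gives peak 16: d1:16  d2:16  d3:15  d4:0  d5:0.
Shift Task 5→3.
Schedule Task 1@1, Task 2@1, Task 3@1, Task 4@1, Task 5@3: d1:14  d2:14  d3:15  d4:2  d5:2 — peak 15.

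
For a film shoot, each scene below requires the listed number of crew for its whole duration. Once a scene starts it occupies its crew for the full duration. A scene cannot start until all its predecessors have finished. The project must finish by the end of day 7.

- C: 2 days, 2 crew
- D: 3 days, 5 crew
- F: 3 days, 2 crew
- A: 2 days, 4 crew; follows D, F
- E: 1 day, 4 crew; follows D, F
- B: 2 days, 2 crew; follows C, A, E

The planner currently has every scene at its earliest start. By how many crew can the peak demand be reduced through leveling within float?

Early-start peak: d1:9  d2:9  d3:7  d4:8  d5:4  d6:2  d7:2 ⇒ 9.
Leveled (C@1, D@1, F@1, A@4, E@4, B@6): d1:9  d2:9  d3:7  d4:8  d5:4  d6:2  d7:2 ⇒ 9.
Reduction 9 − 9 = 0.

0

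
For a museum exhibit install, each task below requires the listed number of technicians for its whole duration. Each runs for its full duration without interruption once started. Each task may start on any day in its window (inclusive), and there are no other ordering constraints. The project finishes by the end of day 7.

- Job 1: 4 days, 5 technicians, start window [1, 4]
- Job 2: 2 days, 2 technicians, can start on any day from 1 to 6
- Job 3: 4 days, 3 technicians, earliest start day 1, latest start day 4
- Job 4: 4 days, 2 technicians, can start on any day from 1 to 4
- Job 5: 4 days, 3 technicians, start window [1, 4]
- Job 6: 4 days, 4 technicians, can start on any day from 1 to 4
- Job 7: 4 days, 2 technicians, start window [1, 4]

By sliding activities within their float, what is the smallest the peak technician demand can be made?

Early-start (Job 1@1, Job 2@1, Job 3@1, Job 4@1, Job 5@1, Job 6@1, Job 7@1) gives peak 21: d1:21  d2:21  d3:19  d4:19  d5:0  d6:0  d7:0.
Shift Job 7→3.
Schedule Job 1@1, Job 2@1, Job 3@1, Job 4@1, Job 5@1, Job 6@1, Job 7@3: d1:19  d2:19  d3:19  d4:19  d5:2  d6:2  d7:0 — peak 19.

19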